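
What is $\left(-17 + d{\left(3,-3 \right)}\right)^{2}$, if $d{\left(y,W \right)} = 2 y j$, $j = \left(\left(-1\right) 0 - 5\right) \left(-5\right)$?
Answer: $17689$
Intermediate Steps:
$j = 25$ ($j = \left(0 - 5\right) \left(-5\right) = \left(-5\right) \left(-5\right) = 25$)
$d{\left(y,W \right)} = 50 y$ ($d{\left(y,W \right)} = 2 y 25 = 50 y$)
$\left(-17 + d{\left(3,-3 \right)}\right)^{2} = \left(-17 + 50 \cdot 3\right)^{2} = \left(-17 + 150\right)^{2} = 133^{2} = 17689$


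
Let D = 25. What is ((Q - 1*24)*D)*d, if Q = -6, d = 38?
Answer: -28500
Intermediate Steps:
((Q - 1*24)*D)*d = ((-6 - 1*24)*25)*38 = ((-6 - 24)*25)*38 = -30*25*38 = -750*38 = -28500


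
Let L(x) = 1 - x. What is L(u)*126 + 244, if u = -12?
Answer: 1882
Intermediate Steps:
L(u)*126 + 244 = (1 - 1*(-12))*126 + 244 = (1 + 12)*126 + 244 = 13*126 + 244 = 1638 + 244 = 1882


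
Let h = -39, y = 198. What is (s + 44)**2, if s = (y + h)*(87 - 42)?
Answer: 51825601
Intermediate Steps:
s = 7155 (s = (198 - 39)*(87 - 42) = 159*45 = 7155)
(s + 44)**2 = (7155 + 44)**2 = 7199**2 = 51825601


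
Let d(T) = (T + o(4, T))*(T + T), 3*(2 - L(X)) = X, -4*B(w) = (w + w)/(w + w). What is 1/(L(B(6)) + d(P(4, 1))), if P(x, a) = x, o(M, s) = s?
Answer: 12/793 ≈ 0.015132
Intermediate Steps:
B(w) = -1/4 (B(w) = -(w + w)/(4*(w + w)) = -2*w/(4*(2*w)) = -2*w*1/(2*w)/4 = -1/4*1 = -1/4)
L(X) = 2 - X/3
d(T) = 4*T**2 (d(T) = (T + T)*(T + T) = (2*T)*(2*T) = 4*T**2)
1/(L(B(6)) + d(P(4, 1))) = 1/((2 - 1/3*(-1/4)) + 4*4**2) = 1/((2 + 1/12) + 4*16) = 1/(25/12 + 64) = 1/(793/12) = 12/793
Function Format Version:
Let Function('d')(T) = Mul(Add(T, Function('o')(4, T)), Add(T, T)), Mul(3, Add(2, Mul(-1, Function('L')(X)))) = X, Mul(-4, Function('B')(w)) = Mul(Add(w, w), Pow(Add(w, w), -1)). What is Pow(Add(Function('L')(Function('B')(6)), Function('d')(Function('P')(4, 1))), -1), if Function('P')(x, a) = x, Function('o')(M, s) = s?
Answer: Rational(12, 793) ≈ 0.015132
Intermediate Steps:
Function('B')(w) = Rational(-1, 4) (Function('B')(w) = Mul(Rational(-1, 4), Mul(Add(w, w), Pow(Add(w, w), -1))) = Mul(Rational(-1, 4), Mul(Mul(2, w), Pow(Mul(2, w), -1))) = Mul(Rational(-1, 4), Mul(Mul(2, w), Mul(Rational(1, 2), Pow(w, -1)))) = Mul(Rational(-1, 4), 1) = Rational(-1, 4))
Function('L')(X) = Add(2, Mul(Rational(-1, 3), X))
Function('d')(T) = Mul(4, Pow(T, 2)) (Function('d')(T) = Mul(Add(T, T), Add(T, T)) = Mul(Mul(2, T), Mul(2, T)) = Mul(4, Pow(T, 2)))
Pow(Add(Function('L')(Function('B')(6)), Function('d')(Function('P')(4, 1))), -1) = Pow(Add(Add(2, Mul(Rational(-1, 3), Rational(-1, 4))), Mul(4, Pow(4, 2))), -1) = Pow(Add(Add(2, Rational(1, 12)), Mul(4, 16)), -1) = Pow(Add(Rational(25, 12), 64), -1) = Pow(Rational(793, 12), -1) = Rational(12, 793)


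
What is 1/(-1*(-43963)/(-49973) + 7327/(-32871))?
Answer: -1642662483/1811259944 ≈ -0.90692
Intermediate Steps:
1/(-1*(-43963)/(-49973) + 7327/(-32871)) = 1/(43963*(-1/49973) + 7327*(-1/32871)) = 1/(-43963/49973 - 7327/32871) = 1/(-1811259944/1642662483) = -1642662483/1811259944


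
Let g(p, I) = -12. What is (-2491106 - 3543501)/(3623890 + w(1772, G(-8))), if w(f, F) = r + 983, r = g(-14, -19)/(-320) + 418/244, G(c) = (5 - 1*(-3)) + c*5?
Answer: -29448882160/17689388783 ≈ -1.6648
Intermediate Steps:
G(c) = 8 + 5*c (G(c) = (5 + 3) + 5*c = 8 + 5*c)
r = 8543/4880 (r = -12/(-320) + 418/244 = -12*(-1/320) + 418*(1/244) = 3/80 + 209/122 = 8543/4880 ≈ 1.7506)
w(f, F) = 4805583/4880 (w(f, F) = 8543/4880 + 983 = 4805583/4880)
(-2491106 - 3543501)/(3623890 + w(1772, G(-8))) = (-2491106 - 3543501)/(3623890 + 4805583/4880) = -6034607/17689388783/4880 = -6034607*4880/17689388783 = -29448882160/17689388783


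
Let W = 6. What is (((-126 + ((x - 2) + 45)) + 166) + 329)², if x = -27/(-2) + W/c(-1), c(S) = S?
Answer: 703921/4 ≈ 1.7598e+5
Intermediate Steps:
x = 15/2 (x = -27/(-2) + 6/(-1) = -27*(-½) + 6*(-1) = 27/2 - 6 = 15/2 ≈ 7.5000)
(((-126 + ((x - 2) + 45)) + 166) + 329)² = (((-126 + ((15/2 - 2) + 45)) + 166) + 329)² = (((-126 + (11/2 + 45)) + 166) + 329)² = (((-126 + 101/2) + 166) + 329)² = ((-151/2 + 166) + 329)² = (181/2 + 329)² = (839/2)² = 703921/4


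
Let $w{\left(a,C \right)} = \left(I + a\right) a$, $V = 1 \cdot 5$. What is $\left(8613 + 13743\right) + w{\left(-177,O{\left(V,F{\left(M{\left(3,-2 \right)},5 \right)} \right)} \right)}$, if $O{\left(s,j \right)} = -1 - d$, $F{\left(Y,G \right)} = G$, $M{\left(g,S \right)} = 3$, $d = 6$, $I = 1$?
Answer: $53508$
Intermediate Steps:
$V = 5$
$O{\left(s,j \right)} = -7$ ($O{\left(s,j \right)} = -1 - 6 = -7$)
$w{\left(a,C \right)} = a \left(1 + a\right)$ ($w{\left(a,C \right)} = \left(1 + a\right) a = a \left(1 + a\right)$)
$\left(8613 + 13743\right) + w{\left(-177,O{\left(V,F{\left(M{\left(3,-2 \right)},5 \right)} \right)} \right)} = \left(8613 + 13743\right) - 177 \left(1 - 177\right) = 22356 - -31152 = 22356 + 31152 = 53508$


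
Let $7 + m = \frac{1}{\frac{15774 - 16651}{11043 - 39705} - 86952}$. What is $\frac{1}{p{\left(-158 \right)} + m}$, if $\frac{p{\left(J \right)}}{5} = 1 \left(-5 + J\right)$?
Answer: $- \frac{2492217347}{2048602687896} \approx -0.0012165$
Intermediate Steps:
$m = - \frac{17445550091}{2492217347}$ ($m = -7 + \frac{1}{\frac{15774 - 16651}{11043 - 39705} - 86952} = -7 + \frac{1}{- \frac{877}{-28662} - 86952} = -7 + \frac{1}{\left(-877\right) \left(- \frac{1}{28662}\right) - 86952} = -7 + \frac{1}{\frac{877}{28662} - 86952} = -7 + \frac{1}{- \frac{2492217347}{28662}} = -7 - \frac{28662}{2492217347} = - \frac{17445550091}{2492217347} \approx -7.0$)
$p{\left(J \right)} = -25 + 5 J$ ($p{\left(J \right)} = 5 \cdot 1 \left(-5 + J\right) = 5 \left(-5 + J\right) = -25 + 5 J$)
$\frac{1}{p{\left(-158 \right)} + m} = \frac{1}{\left(-25 + 5 \left(-158\right)\right) - \frac{17445550091}{2492217347}} = \frac{1}{\left(-25 - 790\right) - \frac{17445550091}{2492217347}} = \frac{1}{-815 - \frac{17445550091}{2492217347}} = \frac{1}{- \frac{2048602687896}{2492217347}} = - \frac{2492217347}{2048602687896}$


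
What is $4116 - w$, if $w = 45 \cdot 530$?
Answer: $-19734$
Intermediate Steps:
$w = 23850$
$4116 - w = 4116 - 23850 = -19734$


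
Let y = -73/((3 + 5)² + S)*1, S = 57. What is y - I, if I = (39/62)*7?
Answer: -37559/7502 ≈ -5.0065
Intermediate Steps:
I = 273/62 (I = (39*(1/62))*7 = (39/62)*7 = 273/62 ≈ 4.4032)
y = -73/121 (y = -73/((3 + 5)² + 57)*1 = -73/(8² + 57)*1 = -73/(64 + 57)*1 = -73/121*1 = -73/121 ≈ -0.60331)
y - I = -73/121 - 1*273/62 = -73/121 - 273/62 = -37559/7502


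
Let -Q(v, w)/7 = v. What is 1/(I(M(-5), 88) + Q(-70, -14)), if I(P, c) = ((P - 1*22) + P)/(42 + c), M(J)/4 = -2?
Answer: 65/31831 ≈ 0.0020420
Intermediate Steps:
Q(v, w) = -7*v
M(J) = -8 (M(J) = 4*(-2) = -8)
I(P, c) = (-22 + 2*P)/(42 + c) (I(P, c) = ((P - 22) + P)/(42 + c) = ((-22 + P) + P)/(42 + c) = (-22 + 2*P)/(42 + c))
1/(I(M(-5), 88) + Q(-70, -14)) = 1/(2*(-11 - 8)/(42 + 88) - 7*(-70)) = 1/(2*(-19)/130 + 490) = 1/(2*(1/130)*(-19) + 490) = 1/(-19/65 + 490) = 1/(31831/65) = 65/31831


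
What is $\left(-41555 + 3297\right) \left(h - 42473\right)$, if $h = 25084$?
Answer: $665268362$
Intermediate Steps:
$\left(-41555 + 3297\right) \left(h - 42473\right) = \left(-41555 + 3297\right) \left(25084 - 42473\right) = \left(-38258\right) \left(-17389\right) = 665268362$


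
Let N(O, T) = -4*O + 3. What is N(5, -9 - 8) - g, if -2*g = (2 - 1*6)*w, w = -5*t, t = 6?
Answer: 43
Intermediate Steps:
N(O, T) = 3 - 4*O
w = -30 (w = -5*6 = -30)
g = -60 (g = -(2 - 1*6)*(-30)/2 = -(2 - 6)*(-30)/2 = -(-2)*(-30) = -½*120 = -60)
N(5, -9 - 8) - g = (3 - 4*5) - 1*(-60) = (3 - 20) + 60 = -17 + 60 = 43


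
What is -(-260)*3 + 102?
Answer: 882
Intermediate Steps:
-(-260)*3 + 102 = -13*(-60) + 102 = 780 + 102 = 882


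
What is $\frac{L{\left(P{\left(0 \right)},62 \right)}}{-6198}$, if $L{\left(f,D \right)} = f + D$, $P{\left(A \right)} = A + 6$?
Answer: $- \frac{34}{3099} \approx -0.010971$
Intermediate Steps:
$P{\left(A \right)} = 6 + A$
$L{\left(f,D \right)} = D + f$
$\frac{L{\left(P{\left(0 \right)},62 \right)}}{-6198} = \frac{62 + \left(6 + 0\right)}{-6198} = \left(62 + 6\right) \left(- \frac{1}{6198}\right) = 68 \left(- \frac{1}{6198}\right) = - \frac{34}{3099}$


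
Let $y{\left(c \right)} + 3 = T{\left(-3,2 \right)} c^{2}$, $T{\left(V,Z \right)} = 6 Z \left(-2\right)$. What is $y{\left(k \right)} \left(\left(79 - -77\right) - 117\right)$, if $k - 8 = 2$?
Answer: $-93717$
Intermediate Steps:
$T{\left(V,Z \right)} = - 12 Z$
$k = 10$ ($k = 8 + 2 = 10$)
$y{\left(c \right)} = -3 - 24 c^{2}$ ($y{\left(c \right)} = -3 + \left(-12\right) 2 c^{2} = -3 - 24 c^{2}$)
$y{\left(k \right)} \left(\left(79 - -77\right) - 117\right) = \left(-3 - 24 \cdot 10^{2}\right) \left(\left(79 - -77\right) - 117\right) = \left(-3 - 2400\right) \left(\left(79 + 77\right) - 117\right) = \left(-3 - 2400\right) \left(156 - 117\right) = \left(-2403\right) 39 = -93717$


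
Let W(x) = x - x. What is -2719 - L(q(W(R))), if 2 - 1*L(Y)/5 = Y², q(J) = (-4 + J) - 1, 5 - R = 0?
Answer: -2604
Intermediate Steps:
R = 5 (R = 5 - 1*0 = 5 + 0 = 5)
W(x) = 0
q(J) = -5 + J
L(Y) = 10 - 5*Y²
-2719 - L(q(W(R))) = -2719 - (10 - 5*(-5 + 0)²) = -2719 - (10 - 5*(-5)²) = -2719 - (10 - 5*25) = -2719 - (10 - 125) = -2719 - 1*(-115) = -2719 + 115 = -2604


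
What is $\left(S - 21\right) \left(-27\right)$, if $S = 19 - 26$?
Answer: $756$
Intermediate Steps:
$S = -7$ ($S = 19 - 26 = -7$)
$\left(S - 21\right) \left(-27\right) = \left(-7 - 21\right) \left(-27\right) = \left(-28\right) \left(-27\right) = 756$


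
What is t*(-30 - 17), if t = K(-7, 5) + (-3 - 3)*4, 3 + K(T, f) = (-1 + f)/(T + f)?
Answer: 1363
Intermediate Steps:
K(T, f) = -3 + (-1 + f)/(T + f)
t = -29 (t = (-1 - 3*(-7) - 2*5)/(-7 + 5) + (-3 - 3)*4 = (-1 + 21 - 10)/(-2) - 6*4 = -½*10 - 24 = -5 - 24 = -29)
t*(-30 - 17) = -29*(-30 - 17) = -29*(-47) = 1363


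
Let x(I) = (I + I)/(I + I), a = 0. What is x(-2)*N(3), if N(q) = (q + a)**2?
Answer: 9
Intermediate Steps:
x(I) = 1 (x(I) = (2*I)/((2*I)) = (2*I)*(1/(2*I)) = 1)
N(q) = q**2 (N(q) = (q + 0)**2 = q**2)
x(-2)*N(3) = 1*3**2 = 1*9 = 9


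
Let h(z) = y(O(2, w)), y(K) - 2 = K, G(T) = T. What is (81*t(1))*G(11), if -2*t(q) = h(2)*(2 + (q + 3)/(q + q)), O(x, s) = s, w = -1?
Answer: -1782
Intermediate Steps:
y(K) = 2 + K
h(z) = 1 (h(z) = 2 - 1 = 1)
t(q) = -1 - (3 + q)/(4*q) (t(q) = -(2 + (q + 3)/(q + q))/2 = -(2 + (3 + q)/((2*q)))/2 = -(2 + (3 + q)*(1/(2*q)))/2 = -(2 + (3 + q)/(2*q))/2 = -1 - (3 + q)/(4*q))
(81*t(1))*G(11) = (81*((¼)*(-3 - 5*1)/1))*11 = (81*((¼)*1*(-3 - 5)))*11 = (81*((¼)*1*(-8)))*11 = (81*(-2))*11 = -162*11 = -1782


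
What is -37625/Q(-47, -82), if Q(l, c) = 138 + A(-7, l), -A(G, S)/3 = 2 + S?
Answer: -5375/39 ≈ -137.82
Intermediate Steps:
A(G, S) = -6 - 3*S (A(G, S) = -3*(2 + S) = -6 - 3*S)
Q(l, c) = 132 - 3*l (Q(l, c) = 138 + (-6 - 3*l) = 132 - 3*l)
-37625/Q(-47, -82) = -37625/(132 - 3*(-47)) = -37625/(132 + 141) = -37625/273 = -37625*1/273 = -5375/39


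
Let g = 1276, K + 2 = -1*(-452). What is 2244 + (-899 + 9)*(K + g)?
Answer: -1533896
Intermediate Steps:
K = 450 (K = -2 - 1*(-452) = -2 + 452 = 450)
2244 + (-899 + 9)*(K + g) = 2244 + (-899 + 9)*(450 + 1276) = 2244 - 890*1726 = 2244 - 1536140 = -1533896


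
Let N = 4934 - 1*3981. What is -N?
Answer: -953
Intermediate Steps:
N = 953 (N = 4934 - 3981 = 953)
-N = -1*953 = -953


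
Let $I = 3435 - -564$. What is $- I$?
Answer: $-3999$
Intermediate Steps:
$I = 3999$ ($I = 3435 + 564 = 3999$)
$- I = \left(-1\right) 3999 = -3999$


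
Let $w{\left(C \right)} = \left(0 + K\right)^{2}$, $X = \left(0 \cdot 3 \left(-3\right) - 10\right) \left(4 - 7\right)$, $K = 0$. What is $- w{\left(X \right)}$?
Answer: $0$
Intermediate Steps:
$X = 30$ ($X = \left(0 \left(-3\right) - 10\right) \left(-3\right) = \left(0 - 10\right) \left(-3\right) = \left(-10\right) \left(-3\right) = 30$)
$w{\left(C \right)} = 0$ ($w{\left(C \right)} = \left(0 + 0\right)^{2} = 0^{2} = 0$)
$- w{\left(X \right)} = \left(-1\right) 0 = 0$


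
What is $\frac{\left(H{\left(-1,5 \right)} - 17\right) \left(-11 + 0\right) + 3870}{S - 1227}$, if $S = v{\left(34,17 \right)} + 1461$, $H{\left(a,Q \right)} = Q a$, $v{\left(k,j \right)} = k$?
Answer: $\frac{1028}{67} \approx 15.343$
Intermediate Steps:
$S = 1495$ ($S = 34 + 1461 = 1495$)
$\frac{\left(H{\left(-1,5 \right)} - 17\right) \left(-11 + 0\right) + 3870}{S - 1227} = \frac{\left(5 \left(-1\right) - 17\right) \left(-11 + 0\right) + 3870}{1495 - 1227} = \frac{\left(-5 - 17\right) \left(-11\right) + 3870}{1495 + \left(-2401 + 1174\right)} = \frac{\left(-22\right) \left(-11\right) + 3870}{1495 - 1227} = \frac{242 + 3870}{268} = 4112 \cdot \frac{1}{268} = \frac{1028}{67}$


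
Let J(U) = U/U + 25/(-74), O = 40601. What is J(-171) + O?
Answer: 3004523/74 ≈ 40602.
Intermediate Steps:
J(U) = 49/74 (J(U) = 1 + 25*(-1/74) = 1 - 25/74 = 49/74)
J(-171) + O = 49/74 + 40601 = 3004523/74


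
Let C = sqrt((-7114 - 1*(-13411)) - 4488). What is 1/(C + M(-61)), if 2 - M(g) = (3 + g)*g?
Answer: -3536/12501487 - 3*sqrt(201)/12501487 ≈ -0.00028625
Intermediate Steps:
M(g) = 2 - g*(3 + g) (M(g) = 2 - (3 + g)*g = 2 - g*(3 + g))
C = 3*sqrt(201) (C = sqrt((-7114 + 13411) - 4488) = sqrt(6297 - 4488) = sqrt(1809) = 3*sqrt(201) ≈ 42.532)
1/(C + M(-61)) = 1/(3*sqrt(201) + (2 - 1*(-61)**2 - 3*(-61))) = 1/(3*sqrt(201) + (2 - 1*3721 + 183)) = 1/(3*sqrt(201) + (2 - 3721 + 183)) = 1/(3*sqrt(201) - 3536) = 1/(-3536 + 3*sqrt(201))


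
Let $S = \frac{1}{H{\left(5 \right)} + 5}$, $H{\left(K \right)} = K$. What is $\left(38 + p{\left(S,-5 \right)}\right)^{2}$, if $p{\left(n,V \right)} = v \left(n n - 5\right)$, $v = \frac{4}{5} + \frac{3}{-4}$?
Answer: $\frac{5700401001}{4000000} \approx 1425.1$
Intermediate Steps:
$v = \frac{1}{20}$ ($v = 4 \cdot \frac{1}{5} + 3 \left(- \frac{1}{4}\right) = \frac{4}{5} - \frac{3}{4} = \frac{1}{20} \approx 0.05$)
$S = \frac{1}{10}$ ($S = \frac{1}{5 + 5} = \frac{1}{10} \approx 0.1$)
$p{\left(n,V \right)} = - \frac{1}{4} + \frac{n^{2}}{20}$ ($p{\left(n,V \right)} = \frac{n n - 5}{20} = \frac{n^{2} - 5}{20} = \frac{-5 + n^{2}}{20} = - \frac{1}{4} + \frac{n^{2}}{20}$)
$\left(38 + p{\left(S,-5 \right)}\right)^{2} = \left(38 - \left(\frac{1}{4} - \frac{1}{20 \cdot 100}\right)\right)^{2} = \left(38 + \left(- \frac{1}{4} + \frac{1}{20} \cdot \frac{1}{100}\right)\right)^{2} = \left(38 + \left(- \frac{1}{4} + \frac{1}{2000}\right)\right)^{2} = \left(38 - \frac{499}{2000}\right)^{2} = \left(\frac{75501}{2000}\right)^{2} = \frac{5700401001}{4000000}$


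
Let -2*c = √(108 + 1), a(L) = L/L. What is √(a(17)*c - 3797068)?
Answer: √(-15188272 - 2*√109)/2 ≈ 1948.6*I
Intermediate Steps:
a(L) = 1
c = -√109/2 (c = -√(108 + 1)/2 = -√109/2 ≈ -5.2202)
√(a(17)*c - 3797068) = √(1*(-√109/2) - 3797068) = √(-√109/2 - 3797068) = √(-3797068 - √109/2)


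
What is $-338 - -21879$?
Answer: $21541$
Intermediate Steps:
$-338 - -21879 = -338 + 21879 = 21541$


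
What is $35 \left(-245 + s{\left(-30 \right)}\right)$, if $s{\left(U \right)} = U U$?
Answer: $22925$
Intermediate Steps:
$s{\left(U \right)} = U^{2}$
$35 \left(-245 + s{\left(-30 \right)}\right) = 35 \left(-245 + \left(-30\right)^{2}\right) = 35 \left(-245 + 900\right) = 35 \cdot 655 = 22925$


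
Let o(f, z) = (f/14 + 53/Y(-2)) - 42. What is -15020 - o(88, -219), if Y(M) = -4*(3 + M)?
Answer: -419189/28 ≈ -14971.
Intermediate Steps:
Y(M) = -12 - 4*M
o(f, z) = -221/4 + f/14 (o(f, z) = (f/14 + 53/(-12 - 4*(-2))) - 42 = (f*(1/14) + 53/(-12 + 8)) - 42 = (f/14 + 53/(-4)) - 42 = (f/14 + 53*(-1/4)) - 42 = (f/14 - 53/4) - 42 = (-53/4 + f/14) - 42 = -221/4 + f/14)
-15020 - o(88, -219) = -15020 - (-221/4 + (1/14)*88) = -15020 - (-221/4 + 44/7) = -15020 - 1*(-1371/28) = -15020 + 1371/28 = -419189/28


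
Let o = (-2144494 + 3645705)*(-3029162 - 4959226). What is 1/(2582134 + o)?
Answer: -1/11992253355734 ≈ -8.3387e-14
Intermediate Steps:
o = -11992255937868 (o = 1501211*(-7988388) = -11992255937868)
1/(2582134 + o) = 1/(2582134 - 11992255937868) = 1/(-11992253355734) = -1/11992253355734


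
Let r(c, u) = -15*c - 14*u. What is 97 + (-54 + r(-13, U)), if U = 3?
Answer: 196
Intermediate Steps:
97 + (-54 + r(-13, U)) = 97 + (-54 + (-15*(-13) - 14*3)) = 97 + (-54 + (195 - 42)) = 97 + (-54 + 153) = 97 + 99 = 196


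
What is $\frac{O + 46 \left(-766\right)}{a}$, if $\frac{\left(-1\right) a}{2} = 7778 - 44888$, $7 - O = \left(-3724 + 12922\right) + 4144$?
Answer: $- \frac{48571}{74220} \approx -0.65442$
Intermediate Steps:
$O = -13335$ ($O = 7 - \left(\left(-3724 + 12922\right) + 4144\right) = 7 - \left(9198 + 4144\right) = 7 - 13342 = -13335$)
$a = 74220$ ($a = - 2 \left(7778 - 44888\right) = \left(-2\right) \left(-37110\right) = 74220$)
$\frac{O + 46 \left(-766\right)}{a} = \frac{-13335 + 46 \left(-766\right)}{74220} = \left(-13335 - 35236\right) \frac{1}{74220} = \left(-48571\right) \frac{1}{74220} = - \frac{48571}{74220}$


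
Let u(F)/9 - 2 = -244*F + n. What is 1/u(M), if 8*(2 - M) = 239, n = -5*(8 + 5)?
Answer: 2/121293 ≈ 1.6489e-5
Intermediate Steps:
n = -65 (n = -5*13 = -65)
M = -223/8 (M = 2 - ⅛*239 = 2 - 239/8 = -223/8 ≈ -27.875)
u(F) = -567 - 2196*F (u(F) = 18 + 9*(-244*F - 65) = 18 + 9*(-65 - 244*F) = 18 + (-585 - 2196*F) = -567 - 2196*F)
1/u(M) = 1/(-567 - 2196*(-223/8)) = 1/(-567 + 122427/2) = 1/(121293/2) = 2/121293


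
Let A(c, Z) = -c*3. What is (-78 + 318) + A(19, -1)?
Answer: 183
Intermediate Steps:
A(c, Z) = -3*c
(-78 + 318) + A(19, -1) = (-78 + 318) - 3*19 = 240 - 57 = 183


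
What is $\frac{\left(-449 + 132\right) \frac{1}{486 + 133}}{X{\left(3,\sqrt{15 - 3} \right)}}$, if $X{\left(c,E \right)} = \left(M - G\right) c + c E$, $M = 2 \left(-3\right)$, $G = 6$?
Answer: $\frac{317}{20427} + \frac{317 \sqrt{3}}{122562} \approx 0.019999$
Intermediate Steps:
$M = -6$
$X{\left(c,E \right)} = - 12 c + E c$ ($X{\left(c,E \right)} = \left(-6 - 6\right) c + c E = \left(-6 - 6\right) c + E c = - 12 c + E c$)
$\frac{\left(-449 + 132\right) \frac{1}{486 + 133}}{X{\left(3,\sqrt{15 - 3} \right)}} = \frac{\left(-449 + 132\right) \frac{1}{486 + 133}}{3 \left(-12 + \sqrt{15 - 3}\right)} = \frac{\left(-317\right) \frac{1}{619}}{3 \left(-12 + \sqrt{12}\right)} = \frac{\left(-317\right) \frac{1}{619}}{3 \left(-12 + 2 \sqrt{3}\right)} = - \frac{317}{619 \left(-36 + 6 \sqrt{3}\right)}$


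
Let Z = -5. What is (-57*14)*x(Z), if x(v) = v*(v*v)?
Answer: 99750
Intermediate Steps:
x(v) = v³ (x(v) = v*v² = v³)
(-57*14)*x(Z) = -57*14*(-5)³ = -798*(-125) = 99750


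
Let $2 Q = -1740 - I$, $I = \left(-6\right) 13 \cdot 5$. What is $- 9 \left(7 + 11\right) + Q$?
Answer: $-837$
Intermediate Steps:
$I = -390$ ($I = \left(-78\right) 5 = -390$)
$Q = -675$ ($Q = \frac{-1740 - -390}{2} = \frac{-1740 + 390}{2} = \frac{1}{2} \left(-1350\right) = -675$)
$- 9 \left(7 + 11\right) + Q = - 9 \left(7 + 11\right) - 675 = \left(-9\right) 18 - 675 = -162 - 675 = -837$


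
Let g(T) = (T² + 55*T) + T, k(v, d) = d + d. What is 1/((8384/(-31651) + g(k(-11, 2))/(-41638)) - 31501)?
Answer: -658942169/20757515610285 ≈ -3.1745e-5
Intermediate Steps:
k(v, d) = 2*d
g(T) = T² + 56*T
1/((8384/(-31651) + g(k(-11, 2))/(-41638)) - 31501) = 1/((8384/(-31651) + ((2*2)*(56 + 2*2))/(-41638)) - 31501) = 1/((8384*(-1/31651) + (4*(56 + 4))*(-1/41638)) - 31501) = 1/((-8384/31651 + (4*60)*(-1/41638)) - 31501) = 1/((-8384/31651 + 240*(-1/41638)) - 31501) = 1/((-8384/31651 - 120/20819) - 31501) = 1/(-178344616/658942169 - 31501) = 1/(-20757515610285/658942169) = -658942169/20757515610285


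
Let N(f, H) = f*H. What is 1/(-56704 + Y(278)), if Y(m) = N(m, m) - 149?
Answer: 1/20431 ≈ 4.8945e-5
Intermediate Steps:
N(f, H) = H*f
Y(m) = -149 + m² (Y(m) = m*m - 149 = m² - 149 = -149 + m²)
1/(-56704 + Y(278)) = 1/(-56704 + (-149 + 278²)) = 1/(-56704 + (-149 + 77284)) = 1/(-56704 + 77135) = 1/20431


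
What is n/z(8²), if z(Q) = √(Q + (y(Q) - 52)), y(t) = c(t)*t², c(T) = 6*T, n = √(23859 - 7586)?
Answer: √710983643/262146 ≈ 0.10172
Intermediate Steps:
n = √16273 ≈ 127.57
y(t) = 6*t³ (y(t) = (6*t)*t² = 6*t³)
z(Q) = √(-52 + Q + 6*Q³) (z(Q) = √(Q + (6*Q³ - 52)) = √(Q + (-52 + 6*Q³)) = √(-52 + Q + 6*Q³))
n/z(8²) = √16273/(√(-52 + 8² + 6*(8²)³)) = √16273/(√(-52 + 64 + 6*64³)) = √16273/(√(-52 + 64 + 6*262144)) = √16273/(√(-52 + 64 + 1572864)) = √16273/(√1572876) = √16273/((6*√43691)) = √16273*(√43691/262146) = √710983643/262146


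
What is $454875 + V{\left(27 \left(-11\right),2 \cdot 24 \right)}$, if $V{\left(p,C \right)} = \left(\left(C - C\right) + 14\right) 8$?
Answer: $454987$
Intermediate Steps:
$V{\left(p,C \right)} = 112$ ($V{\left(p,C \right)} = \left(0 + 14\right) 8 = 14 \cdot 8 = 112$)
$454875 + V{\left(27 \left(-11\right),2 \cdot 24 \right)} = 454875 + 112 = 454987$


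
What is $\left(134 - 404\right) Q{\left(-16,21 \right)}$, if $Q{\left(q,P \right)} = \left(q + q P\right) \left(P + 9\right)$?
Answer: $2851200$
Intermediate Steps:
$Q{\left(q,P \right)} = \left(9 + P\right) \left(q + P q\right)$ ($Q{\left(q,P \right)} = \left(q + P q\right) \left(9 + P\right) = \left(9 + P\right) \left(q + P q\right)$)
$\left(134 - 404\right) Q{\left(-16,21 \right)} = \left(134 - 404\right) \left(- 16 \left(9 + 21^{2} + 10 \cdot 21\right)\right) = - 270 \left(- 16 \left(9 + 441 + 210\right)\right) = - 270 \left(\left(-16\right) 660\right) = \left(-270\right) \left(-10560\right) = 2851200$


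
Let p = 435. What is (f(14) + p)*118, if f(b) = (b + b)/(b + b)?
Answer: 51448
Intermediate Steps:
f(b) = 1 (f(b) = (2*b)/((2*b)) = (2*b)*(1/(2*b)) = 1)
(f(14) + p)*118 = (1 + 435)*118 = 436*118 = 51448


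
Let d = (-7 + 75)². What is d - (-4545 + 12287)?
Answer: -3118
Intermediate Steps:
d = 4624 (d = 68² = 4624)
d - (-4545 + 12287) = 4624 - (-4545 + 12287) = 4624 - 1*7742 = 4624 - 7742 = -3118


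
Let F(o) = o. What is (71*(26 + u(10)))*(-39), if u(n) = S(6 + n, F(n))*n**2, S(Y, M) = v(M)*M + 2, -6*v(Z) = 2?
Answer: 297206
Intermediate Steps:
v(Z) = -1/3 (v(Z) = -1/6*2 = -1/3)
S(Y, M) = 2 - M/3 (S(Y, M) = -M/3 + 2 = 2 - M/3)
u(n) = n**2*(2 - n/3) (u(n) = (2 - n/3)*n**2 = n**2*(2 - n/3))
(71*(26 + u(10)))*(-39) = (71*(26 + (1/3)*10**2*(6 - 1*10)))*(-39) = (71*(26 + (1/3)*100*(6 - 10)))*(-39) = (71*(26 + (1/3)*100*(-4)))*(-39) = (71*(26 - 400/3))*(-39) = (71*(-322/3))*(-39) = -22862/3*(-39) = 297206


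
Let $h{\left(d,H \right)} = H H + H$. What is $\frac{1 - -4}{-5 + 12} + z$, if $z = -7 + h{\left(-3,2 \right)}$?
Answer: $- \frac{2}{7} \approx -0.28571$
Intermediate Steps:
$h{\left(d,H \right)} = H + H^{2}$ ($h{\left(d,H \right)} = H^{2} + H = H + H^{2}$)
$z = -1$ ($z = -7 + 2 \left(1 + 2\right) = -7 + 2 \cdot 3 = -7 + 6 = -1$)
$\frac{1 - -4}{-5 + 12} + z = \frac{1 - -4}{-5 + 12} - 1 = \frac{1 + 4}{7} - 1 = 5 \cdot \frac{1}{7} - 1 = \frac{5}{7} - 1 = - \frac{2}{7}$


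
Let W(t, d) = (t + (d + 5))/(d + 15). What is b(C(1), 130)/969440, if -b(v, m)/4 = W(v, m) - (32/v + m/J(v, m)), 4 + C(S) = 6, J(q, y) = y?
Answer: 291/4392775 ≈ 6.6245e-5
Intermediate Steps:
C(S) = 2 (C(S) = -4 + 6 = 2)
W(t, d) = (5 + d + t)/(15 + d) (W(t, d) = (t + (5 + d))/(15 + d) = (5 + d + t)/(15 + d))
b(v, m) = 4 + 128/v - 4*(5 + m + v)/(15 + m) (b(v, m) = -4*((5 + m + v)/(15 + m) - (32/v + m/m)) = -4*((5 + m + v)/(15 + m) - (32/v + 1)) = -4*((5 + m + v)/(15 + m) - (1 + 32/v)) = -4*((5 + m + v)/(15 + m) + (-1 - 32/v)) = -4*(-1 - 32/v + (5 + m + v)/(15 + m)) = 4 + 128/v - 4*(5 + m + v)/(15 + m))
b(C(1), 130)/969440 = (4*(480 - 1*2**2 + 10*2 + 32*130)/(2*(15 + 130)))/969440 = (4*(1/2)*(480 - 1*4 + 20 + 4160)/145)*(1/969440) = (4*(1/2)*(1/145)*(480 - 4 + 20 + 4160))*(1/969440) = (4*(1/2)*(1/145)*4656)*(1/969440) = (9312/145)*(1/969440) = 291/4392775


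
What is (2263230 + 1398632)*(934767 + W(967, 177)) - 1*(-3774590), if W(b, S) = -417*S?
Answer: 3152713158386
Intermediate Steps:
(2263230 + 1398632)*(934767 + W(967, 177)) - 1*(-3774590) = (2263230 + 1398632)*(934767 - 417*177) - 1*(-3774590) = 3661862*(934767 - 73809) + 3774590 = 3661862*860958 + 3774590 = 3152709383796 + 3774590 = 3152713158386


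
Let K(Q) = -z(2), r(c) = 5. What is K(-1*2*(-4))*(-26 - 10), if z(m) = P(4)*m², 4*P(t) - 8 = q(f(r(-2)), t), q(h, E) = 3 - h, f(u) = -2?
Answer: 468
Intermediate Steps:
P(t) = 13/4 (P(t) = 2 + (3 - 1*(-2))/4 = 2 + (3 + 2)/4 = 2 + (¼)*5 = 2 + 5/4 = 13/4)
z(m) = 13*m²/4
K(Q) = -13 (K(Q) = -13*2²/4 = -13*4/4 = -1*13 = -13)
K(-1*2*(-4))*(-26 - 10) = -13*(-26 - 10) = -13*(-36) = 468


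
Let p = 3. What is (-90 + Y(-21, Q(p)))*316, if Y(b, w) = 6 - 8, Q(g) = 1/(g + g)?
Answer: -29072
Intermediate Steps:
Q(g) = 1/(2*g)
Y(b, w) = -2
(-90 + Y(-21, Q(p)))*316 = (-90 - 2)*316 = -92*316 = -29072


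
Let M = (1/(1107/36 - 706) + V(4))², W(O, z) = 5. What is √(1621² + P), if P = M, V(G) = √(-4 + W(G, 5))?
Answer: 5*√766788082114/2701 ≈ 1621.0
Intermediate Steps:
V(G) = 1 (V(G) = √(-4 + 5) = √1 = 1)
M = 7273809/7295401 (M = (1/(1107/36 - 706) + 1)² = (1/(1107*(1/36) - 706) + 1)² = (1/(123/4 - 706) + 1)² = (1/(-2701/4) + 1)² = (-4/2701 + 1)² = (2697/2701)² = 7273809/7295401 ≈ 0.99704)
P = 7273809/7295401 ≈ 0.99704
√(1621² + P) = √(1621² + 7273809/7295401) = √(2627641 + 7273809/7295401) = √(19169702052850/7295401) = 5*√766788082114/2701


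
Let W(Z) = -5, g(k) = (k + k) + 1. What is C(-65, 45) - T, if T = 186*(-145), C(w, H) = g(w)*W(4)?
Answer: 27615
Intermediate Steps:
g(k) = 1 + 2*k (g(k) = 2*k + 1 = 1 + 2*k)
C(w, H) = -5 - 10*w (C(w, H) = (1 + 2*w)*(-5) = -5 - 10*w)
T = -26970
C(-65, 45) - T = (-5 - 10*(-65)) - 1*(-26970) = (-5 + 650) + 26970 = 645 + 26970 = 27615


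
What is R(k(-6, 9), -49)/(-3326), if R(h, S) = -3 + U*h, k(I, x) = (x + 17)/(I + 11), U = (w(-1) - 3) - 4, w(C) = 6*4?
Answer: -427/16630 ≈ -0.025676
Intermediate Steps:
w(C) = 24
U = 17 (U = (24 - 3) - 4 = 21 - 4 = 17)
k(I, x) = (17 + x)/(11 + I)
R(h, S) = -3 + 17*h
R(k(-6, 9), -49)/(-3326) = (-3 + 17*((17 + 9)/(11 - 6)))/(-3326) = (-3 + 17*(26/5))*(-1/3326) = (-3 + 442/5)*(-1/3326) = (427/5)*(-1/3326) = -427/16630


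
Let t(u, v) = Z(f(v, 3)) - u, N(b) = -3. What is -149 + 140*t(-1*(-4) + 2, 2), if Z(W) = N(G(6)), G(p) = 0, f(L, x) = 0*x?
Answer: -1409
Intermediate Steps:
f(L, x) = 0
Z(W) = -3
t(u, v) = -3 - u
-149 + 140*t(-1*(-4) + 2, 2) = -149 + 140*(-3 - (-1*(-4) + 2)) = -149 + 140*(-3 - (4 + 2)) = -149 + 140*(-3 - 1*6) = -149 + 140*(-3 - 6) = -149 + 140*(-9) = -149 - 1260 = -1409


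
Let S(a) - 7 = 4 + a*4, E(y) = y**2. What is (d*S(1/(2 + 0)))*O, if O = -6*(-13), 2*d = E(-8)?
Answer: 32448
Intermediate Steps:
S(a) = 11 + 4*a (S(a) = 7 + (4 + a*4) = 7 + (4 + 4*a) = 11 + 4*a)
d = 32 (d = (1/2)*(-8)**2 = (1/2)*64 = 32)
O = 78
(d*S(1/(2 + 0)))*O = (32*(11 + 4/(2 + 0)))*78 = (32*(11 + 4/2))*78 = (32*(11 + 4*(1/2)))*78 = (32*(11 + 2))*78 = (32*13)*78 = 416*78 = 32448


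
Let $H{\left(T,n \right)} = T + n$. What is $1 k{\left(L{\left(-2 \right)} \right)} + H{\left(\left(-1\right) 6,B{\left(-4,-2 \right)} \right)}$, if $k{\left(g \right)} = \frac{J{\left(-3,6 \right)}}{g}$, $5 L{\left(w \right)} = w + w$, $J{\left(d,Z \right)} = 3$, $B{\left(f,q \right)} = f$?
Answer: $- \frac{55}{4} \approx -13.75$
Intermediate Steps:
$L{\left(w \right)} = \frac{2 w}{5}$ ($L{\left(w \right)} = \frac{w + w}{5} = \frac{2 w}{5}$)
$k{\left(g \right)} = \frac{3}{g}$
$1 k{\left(L{\left(-2 \right)} \right)} + H{\left(\left(-1\right) 6,B{\left(-4,-2 \right)} \right)} = 1 \frac{3}{\frac{2}{5} \left(-2\right)} - 10 = 1 \frac{3}{- \frac{4}{5}} - 10 = 1 \cdot 3 \left(- \frac{5}{4}\right) - 10 = 1 \left(- \frac{15}{4}\right) - 10 = - \frac{15}{4} - 10 = - \frac{55}{4}$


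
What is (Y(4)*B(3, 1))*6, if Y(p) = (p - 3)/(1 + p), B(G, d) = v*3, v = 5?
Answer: 18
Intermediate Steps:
B(G, d) = 15 (B(G, d) = 5*3 = 15)
Y(p) = (-3 + p)/(1 + p)
(Y(4)*B(3, 1))*6 = (((-3 + 4)/(1 + 4))*15)*6 = ((1/5)*15)*6 = 3*6 = 18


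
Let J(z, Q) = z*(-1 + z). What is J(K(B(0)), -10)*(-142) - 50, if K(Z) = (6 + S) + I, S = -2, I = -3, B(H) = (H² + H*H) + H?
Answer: -50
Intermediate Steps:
B(H) = H + 2*H² (B(H) = (H² + H²) + H = 2*H² + H = H + 2*H²)
K(Z) = 1 (K(Z) = (6 - 2) - 3 = 4 - 3 = 1)
J(K(B(0)), -10)*(-142) - 50 = (1*(-1 + 1))*(-142) - 50 = (1*0)*(-142) - 50 = 0*(-142) - 50 = 0 - 50 = -50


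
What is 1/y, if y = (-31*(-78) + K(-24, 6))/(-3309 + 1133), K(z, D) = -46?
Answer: -544/593 ≈ -0.91737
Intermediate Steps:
y = -593/544 (y = (-31*(-78) - 46)/(-3309 + 1133) = (2418 - 46)/(-2176) = 2372*(-1/2176) = -593/544 ≈ -1.0901)
1/y = 1/(-593/544) = -544/593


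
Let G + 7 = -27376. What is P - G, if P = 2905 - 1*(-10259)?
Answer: 40547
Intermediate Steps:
G = -27383 (G = -7 - 27376 = -27383)
P = 13164 (P = 2905 + 10259 = 13164)
P - G = 13164 - 1*(-27383) = 13164 + 27383 = 40547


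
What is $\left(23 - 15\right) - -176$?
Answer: $184$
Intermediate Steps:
$\left(23 - 15\right) - -176 = 8 + 176 = 184$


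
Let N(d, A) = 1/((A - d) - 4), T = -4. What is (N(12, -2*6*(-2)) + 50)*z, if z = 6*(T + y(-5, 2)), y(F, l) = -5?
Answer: -10827/4 ≈ -2706.8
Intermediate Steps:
N(d, A) = 1/(-4 + A - d)
z = -54 (z = 6*(-4 - 5) = 6*(-9) = -54)
(N(12, -2*6*(-2)) + 50)*z = (-1/(4 + 12 - (-2*6)*(-2)) + 50)*(-54) = (-1/(4 + 12 - (-12)*(-2)) + 50)*(-54) = (-1/(4 + 12 - 1*24) + 50)*(-54) = (-1/(4 + 12 - 24) + 50)*(-54) = (-1/(-8) + 50)*(-54) = (-1*(-⅛) + 50)*(-54) = (⅛ + 50)*(-54) = (401/8)*(-54) = -10827/4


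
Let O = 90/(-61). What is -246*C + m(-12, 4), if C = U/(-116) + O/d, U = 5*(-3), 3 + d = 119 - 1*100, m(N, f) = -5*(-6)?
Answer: 147705/7076 ≈ 20.874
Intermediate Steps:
O = -90/61 (O = 90*(-1/61) = -90/61 ≈ -1.4754)
m(N, f) = 30
d = 16 (d = -3 + (119 - 1*100) = -3 + (119 - 100) = -3 + 19 = 16)
U = -15
C = 525/14152 (C = -15/(-116) - 90/61/16 = -15*(-1/116) - 90/61*1/16 = 15/116 - 45/488 = 525/14152 ≈ 0.037097)
-246*C + m(-12, 4) = -246*525/14152 + 30 = -64575/7076 + 30 = 147705/7076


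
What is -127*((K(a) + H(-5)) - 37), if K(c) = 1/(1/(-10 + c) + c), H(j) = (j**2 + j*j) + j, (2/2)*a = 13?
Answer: -41021/40 ≈ -1025.5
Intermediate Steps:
a = 13
H(j) = j + 2*j**2 (H(j) = (j**2 + j**2) + j = 2*j**2 + j = j + 2*j**2)
K(c) = 1/(c + 1/(-10 + c))
-127*((K(a) + H(-5)) - 37) = -127*(((-10 + 13)/(1 + 13**2 - 10*13) - 5*(1 + 2*(-5))) - 37) = -127*((3/(1 + 169 - 130) - 5*(1 - 10)) - 37) = -127*((3/40 - 5*(-9)) - 37) = -127*(((1/40)*3 + 45) - 37) = -127*((3/40 + 45) - 37) = -127*(1803/40 - 37) = -127*323/40 = -41021/40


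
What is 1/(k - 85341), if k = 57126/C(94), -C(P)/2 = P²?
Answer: -8836/754101639 ≈ -1.1717e-5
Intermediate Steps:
C(P) = -2*P²
k = -28563/8836 (k = 57126/((-2*94²)) = 57126/((-2*8836)) = 57126/(-17672) = 57126*(-1/17672) = -28563/8836 ≈ -3.2326)
1/(k - 85341) = 1/(-28563/8836 - 85341) = 1/(-754101639/8836) = -8836/754101639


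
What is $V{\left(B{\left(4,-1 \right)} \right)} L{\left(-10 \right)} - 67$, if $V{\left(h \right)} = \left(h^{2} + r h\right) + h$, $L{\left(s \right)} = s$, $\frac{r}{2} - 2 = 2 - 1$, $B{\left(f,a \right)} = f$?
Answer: $-507$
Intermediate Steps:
$r = 6$ ($r = 4 + 2 \left(2 - 1\right) = 4 + 2 \cdot 1 = 4 + 2 = 6$)
$V{\left(h \right)} = h^{2} + 7 h$ ($V{\left(h \right)} = \left(h^{2} + 6 h\right) + h = h^{2} + 7 h$)
$V{\left(B{\left(4,-1 \right)} \right)} L{\left(-10 \right)} - 67 = 4 \left(7 + 4\right) \left(-10\right) - 67 = 4 \cdot 11 \left(-10\right) - 67 = 44 \left(-10\right) - 67 = -440 - 67 = -507$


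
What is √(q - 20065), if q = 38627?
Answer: √18562 ≈ 136.24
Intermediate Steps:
√(q - 20065) = √(38627 - 20065) = √18562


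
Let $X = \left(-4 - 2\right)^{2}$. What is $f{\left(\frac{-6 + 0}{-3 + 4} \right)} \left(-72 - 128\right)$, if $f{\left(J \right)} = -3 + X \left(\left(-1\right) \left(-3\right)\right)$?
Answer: $-21000$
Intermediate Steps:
$X = 36$ ($X = \left(-6\right)^{2} = 36$)
$f{\left(J \right)} = 105$ ($f{\left(J \right)} = -3 + 36 \left(\left(-1\right) \left(-3\right)\right) = -3 + 36 \cdot 3 = -3 + 108 = 105$)
$f{\left(\frac{-6 + 0}{-3 + 4} \right)} \left(-72 - 128\right) = 105 \left(-72 - 128\right) = 105 \left(-200\right) = -21000$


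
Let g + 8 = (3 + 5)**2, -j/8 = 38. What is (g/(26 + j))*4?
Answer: -112/139 ≈ -0.80576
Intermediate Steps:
j = -304 (j = -8*38 = -304)
g = 56 (g = -8 + (3 + 5)**2 = -8 + 8**2 = -8 + 64 = 56)
(g/(26 + j))*4 = (56/(26 - 304))*4 = (56/(-278))*4 = (56*(-1/278))*4 = -28/139*4 = -112/139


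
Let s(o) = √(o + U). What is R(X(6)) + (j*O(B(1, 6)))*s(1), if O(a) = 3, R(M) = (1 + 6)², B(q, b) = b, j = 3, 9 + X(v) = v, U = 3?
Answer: 67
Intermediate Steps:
s(o) = √(3 + o) (s(o) = √(o + 3) = √(3 + o))
X(v) = -9 + v
R(M) = 49 (R(M) = 7² = 49)
R(X(6)) + (j*O(B(1, 6)))*s(1) = 49 + (3*3)*√(3 + 1) = 49 + 9*√4 = 49 + 9*2 = 49 + 18 = 67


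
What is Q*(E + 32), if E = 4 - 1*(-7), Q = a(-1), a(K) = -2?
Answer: -86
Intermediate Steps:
Q = -2
E = 11 (E = 4 + 7 = 11)
Q*(E + 32) = -2*(11 + 32) = -2*43 = -86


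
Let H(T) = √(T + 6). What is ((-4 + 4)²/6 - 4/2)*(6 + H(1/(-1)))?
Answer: -12 - 2*√5 ≈ -16.472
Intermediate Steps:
H(T) = √(6 + T)
((-4 + 4)²/6 - 4/2)*(6 + H(1/(-1))) = ((-4 + 4)²/6 - 4/2)*(6 + √(6 + 1/(-1))) = (0²*(⅙) - 4*½)*(6 + √(6 - 1)) = (0*(⅙) - 2)*(6 + √5) = (0 - 2)*(6 + √5) = -2*(6 + √5) = -12 - 2*√5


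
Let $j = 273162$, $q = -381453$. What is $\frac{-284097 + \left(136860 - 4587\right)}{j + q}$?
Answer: $\frac{50608}{36097} \approx 1.402$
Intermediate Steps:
$\frac{-284097 + \left(136860 - 4587\right)}{j + q} = \frac{-284097 + \left(136860 - 4587\right)}{273162 - 381453} = \frac{-284097 + \left(136860 - 4587\right)}{-108291} = \left(-284097 + 132273\right) \left(- \frac{1}{108291}\right) = \left(-151824\right) \left(- \frac{1}{108291}\right) = \frac{50608}{36097}$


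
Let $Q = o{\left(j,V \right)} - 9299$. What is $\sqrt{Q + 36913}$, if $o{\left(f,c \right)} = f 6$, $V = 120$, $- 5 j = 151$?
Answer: $\frac{2 \sqrt{171455}}{5} \approx 165.63$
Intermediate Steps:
$j = - \frac{151}{5}$ ($j = \left(- \frac{1}{5}\right) 151 = - \frac{151}{5} \approx -30.2$)
$o{\left(f,c \right)} = 6 f$
$Q = - \frac{47401}{5}$ ($Q = 6 \left(- \frac{151}{5}\right) - 9299 = - \frac{906}{5} - 9299 = - \frac{47401}{5} \approx -9480.2$)
$\sqrt{Q + 36913} = \sqrt{- \frac{47401}{5} + 36913} = \sqrt{\frac{137164}{5}} = \frac{2 \sqrt{171455}}{5}$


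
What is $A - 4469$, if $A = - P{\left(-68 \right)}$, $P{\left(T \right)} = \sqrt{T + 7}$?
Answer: $-4469 - i \sqrt{61} \approx -4469.0 - 7.8102 i$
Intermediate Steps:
$P{\left(T \right)} = \sqrt{7 + T}$
$A = - i \sqrt{61}$ ($A = - \sqrt{7 - 68} = - \sqrt{-61} = - i \sqrt{61} \approx - 7.8102 i$)
$A - 4469 = - i \sqrt{61} - 4469 = -4469 - i \sqrt{61}$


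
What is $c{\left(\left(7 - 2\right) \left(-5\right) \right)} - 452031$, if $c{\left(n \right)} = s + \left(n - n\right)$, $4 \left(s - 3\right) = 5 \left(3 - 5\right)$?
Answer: $- \frac{904061}{2} \approx -4.5203 \cdot 10^{5}$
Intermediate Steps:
$s = \frac{1}{2}$ ($s = 3 + \frac{5 \left(3 - 5\right)}{4} = 3 + \frac{5 \left(-2\right)}{4} = 3 + \frac{1}{4} \left(-10\right) = 3 - \frac{5}{2} = \frac{1}{2} \approx 0.5$)
$c{\left(n \right)} = \frac{1}{2}$ ($c{\left(n \right)} = \frac{1}{2} + \left(n - n\right) = \frac{1}{2} + 0 = \frac{1}{2}$)
$c{\left(\left(7 - 2\right) \left(-5\right) \right)} - 452031 = \frac{1}{2} - 452031 = - \frac{904061}{2}$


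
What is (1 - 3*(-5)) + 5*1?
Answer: 21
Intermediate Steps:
(1 - 3*(-5)) + 5*1 = (1 + 15) + 5 = 16 + 5 = 21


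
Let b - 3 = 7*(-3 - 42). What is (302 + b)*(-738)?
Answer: 7380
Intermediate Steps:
b = -312 (b = 3 + 7*(-3 - 42) = 3 + 7*(-45) = 3 - 315 = -312)
(302 + b)*(-738) = (302 - 312)*(-738) = -10*(-738) = 7380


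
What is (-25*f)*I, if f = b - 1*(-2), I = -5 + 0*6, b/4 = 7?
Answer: 3750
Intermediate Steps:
b = 28 (b = 4*7 = 28)
I = -5 (I = -5 + 0 = -5)
f = 30 (f = 28 - 1*(-2) = 28 + 2 = 30)
(-25*f)*I = -25*30*(-5) = -750*(-5) = 3750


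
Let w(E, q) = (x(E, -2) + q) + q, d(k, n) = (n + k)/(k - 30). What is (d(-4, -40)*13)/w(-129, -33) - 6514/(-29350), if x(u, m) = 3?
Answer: -708803/15716925 ≈ -0.045098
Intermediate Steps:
d(k, n) = (k + n)/(-30 + k)
w(E, q) = 3 + 2*q (w(E, q) = (3 + q) + q = 3 + 2*q)
(d(-4, -40)*13)/w(-129, -33) - 6514/(-29350) = (((-4 - 40)/(-30 - 4))*13)/(3 + 2*(-33)) - 6514/(-29350) = ((-44/(-34))*13)/(3 - 66) - 6514*(-1/29350) = (-1/34*(-44)*13)/(-63) + 3257/14675 = ((22/17)*13)*(-1/63) + 3257/14675 = (286/17)*(-1/63) + 3257/14675 = -286/1071 + 3257/14675 = -708803/15716925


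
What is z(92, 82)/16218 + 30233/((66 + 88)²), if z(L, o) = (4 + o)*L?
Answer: 6917957/3924756 ≈ 1.7626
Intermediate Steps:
z(L, o) = L*(4 + o)
z(92, 82)/16218 + 30233/((66 + 88)²) = (92*(4 + 82))/16218 + 30233/((66 + 88)²) = (92*86)*(1/16218) + 30233/(154²) = 7912*(1/16218) + 30233/23716 = 3956/8109 + 30233*(1/23716) = 3956/8109 + 617/484 = 6917957/3924756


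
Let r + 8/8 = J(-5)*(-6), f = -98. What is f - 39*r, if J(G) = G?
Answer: -1229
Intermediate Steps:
r = 29 (r = -1 - 5*(-6) = -1 + 30 = 29)
f - 39*r = -98 - 39*29 = -98 - 1131 = -1229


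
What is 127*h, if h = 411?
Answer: 52197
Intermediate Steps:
127*h = 127*411 = 52197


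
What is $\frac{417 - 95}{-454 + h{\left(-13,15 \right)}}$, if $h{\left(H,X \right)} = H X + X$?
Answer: $- \frac{161}{317} \approx -0.50789$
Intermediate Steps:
$h{\left(H,X \right)} = X + H X$
$\frac{417 - 95}{-454 + h{\left(-13,15 \right)}} = \frac{417 - 95}{-454 + 15 \left(1 - 13\right)} = \frac{322}{-454 + 15 \left(-12\right)} = \frac{322}{-454 - 180} = \frac{322}{-634} = 322 \left(- \frac{1}{634}\right) = - \frac{161}{317}$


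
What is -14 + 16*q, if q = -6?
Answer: -110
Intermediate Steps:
-14 + 16*q = -14 + 16*(-6) = -14 - 96 = -110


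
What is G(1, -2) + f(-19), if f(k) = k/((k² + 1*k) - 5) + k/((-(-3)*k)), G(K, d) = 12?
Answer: 12412/1011 ≈ 12.277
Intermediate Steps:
f(k) = ⅓ + k/(-5 + k + k²) (f(k) = k/((k² + k) - 5) + k/((3*k)) = k/((k + k²) - 5) + k*(1/(3*k)) = k/(-5 + k + k²) + ⅓ = ⅓ + k/(-5 + k + k²))
G(1, -2) + f(-19) = 12 + (-5 + (-19)² + 4*(-19))/(3*(-5 - 19 + (-19)²)) = 12 + (-5 + 361 - 76)/(3*(-5 - 19 + 361)) = 12 + (⅓)*280/337 = 12 + (⅓)*(1/337)*280 = 12 + 280/1011 = 12412/1011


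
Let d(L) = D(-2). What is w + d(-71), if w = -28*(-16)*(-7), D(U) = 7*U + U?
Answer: -3152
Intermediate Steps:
D(U) = 8*U
w = -3136 (w = 448*(-7) = -3136)
d(L) = -16 (d(L) = 8*(-2) = -16)
w + d(-71) = -3136 - 16 = -3152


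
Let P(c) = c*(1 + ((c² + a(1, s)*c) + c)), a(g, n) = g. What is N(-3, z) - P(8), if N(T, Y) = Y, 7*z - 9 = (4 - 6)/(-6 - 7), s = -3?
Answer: -8407/13 ≈ -646.69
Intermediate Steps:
z = 17/13 (z = 9/7 + ((4 - 6)/(-6 - 7))/7 = 9/7 + (-2/(-13))/7 = 9/7 + (-2*(-1/13))/7 = 9/7 + (⅐)*(2/13) = 9/7 + 2/91 = 17/13 ≈ 1.3077)
P(c) = c*(1 + c² + 2*c) (P(c) = c*(1 + ((c² + 1*c) + c)) = c*(1 + ((c² + c) + c)) = c*(1 + ((c + c²) + c)) = c*(1 + (c² + 2*c)) = c*(1 + c² + 2*c))
N(-3, z) - P(8) = 17/13 - 8*(1 + 8² + 2*8) = 17/13 - 8*(1 + 64 + 16) = 17/13 - 8*81 = 17/13 - 1*648 = 17/13 - 648 = -8407/13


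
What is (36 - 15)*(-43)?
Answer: -903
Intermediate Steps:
(36 - 15)*(-43) = 21*(-43) = -903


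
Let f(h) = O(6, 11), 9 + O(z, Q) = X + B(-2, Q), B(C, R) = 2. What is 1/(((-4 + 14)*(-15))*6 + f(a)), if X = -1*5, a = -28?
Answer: -1/912 ≈ -0.0010965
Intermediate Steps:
X = -5
O(z, Q) = -12 (O(z, Q) = -9 + (-5 + 2) = -9 - 3 = -12)
f(h) = -12
1/(((-4 + 14)*(-15))*6 + f(a)) = 1/(((-4 + 14)*(-15))*6 - 12) = 1/((10*(-15))*6 - 12) = 1/(-150*6 - 12) = 1/(-900 - 12) = 1/(-912) = -1/912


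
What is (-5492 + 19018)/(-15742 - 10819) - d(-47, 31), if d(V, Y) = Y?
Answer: -836917/26561 ≈ -31.509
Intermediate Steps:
(-5492 + 19018)/(-15742 - 10819) - d(-47, 31) = (-5492 + 19018)/(-15742 - 10819) - 1*31 = 13526/(-26561) - 31 = 13526*(-1/26561) - 31 = -13526/26561 - 31 = -836917/26561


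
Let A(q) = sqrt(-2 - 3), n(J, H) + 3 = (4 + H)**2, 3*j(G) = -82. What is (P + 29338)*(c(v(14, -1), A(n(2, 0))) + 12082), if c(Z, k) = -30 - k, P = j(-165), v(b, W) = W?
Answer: 1059756464/3 - 87932*I*sqrt(5)/3 ≈ 3.5325e+8 - 65541.0*I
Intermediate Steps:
j(G) = -82/3 (j(G) = (1/3)*(-82) = -82/3)
P = -82/3 ≈ -27.333
n(J, H) = -3 + (4 + H)**2
A(q) = I*sqrt(5) (A(q) = sqrt(-5) = I*sqrt(5))
(P + 29338)*(c(v(14, -1), A(n(2, 0))) + 12082) = (-82/3 + 29338)*((-30 - I*sqrt(5)) + 12082) = 87932*((-30 - I*sqrt(5)) + 12082)/3 = 87932*(12052 - I*sqrt(5))/3 = 1059756464/3 - 87932*I*sqrt(5)/3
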